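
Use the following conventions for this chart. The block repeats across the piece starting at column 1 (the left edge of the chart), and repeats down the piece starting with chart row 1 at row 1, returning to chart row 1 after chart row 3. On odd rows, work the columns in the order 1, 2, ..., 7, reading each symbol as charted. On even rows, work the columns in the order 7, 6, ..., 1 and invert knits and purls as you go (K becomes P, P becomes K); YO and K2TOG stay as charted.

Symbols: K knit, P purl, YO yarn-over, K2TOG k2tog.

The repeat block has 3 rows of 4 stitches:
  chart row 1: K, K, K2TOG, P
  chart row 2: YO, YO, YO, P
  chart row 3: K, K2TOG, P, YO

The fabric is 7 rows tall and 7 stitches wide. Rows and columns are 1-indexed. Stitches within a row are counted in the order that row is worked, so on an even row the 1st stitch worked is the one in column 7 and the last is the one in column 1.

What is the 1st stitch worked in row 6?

== STITCH ==
K

Derivation:
Row 6 uses chart row ((6-1) mod 3)+1 = 3. Row 6 is even, so WS.
Chart row 3 tiled across columns 1-7: K K2TOG P YO K K2TOG P
WS row: flip the tiled sequence (start at column 7) and apply K<->P; YO and K2TOG stay.
Row 6 as worked: K K2TOG P YO K K2TOG P
Stitch 1 in working order -> K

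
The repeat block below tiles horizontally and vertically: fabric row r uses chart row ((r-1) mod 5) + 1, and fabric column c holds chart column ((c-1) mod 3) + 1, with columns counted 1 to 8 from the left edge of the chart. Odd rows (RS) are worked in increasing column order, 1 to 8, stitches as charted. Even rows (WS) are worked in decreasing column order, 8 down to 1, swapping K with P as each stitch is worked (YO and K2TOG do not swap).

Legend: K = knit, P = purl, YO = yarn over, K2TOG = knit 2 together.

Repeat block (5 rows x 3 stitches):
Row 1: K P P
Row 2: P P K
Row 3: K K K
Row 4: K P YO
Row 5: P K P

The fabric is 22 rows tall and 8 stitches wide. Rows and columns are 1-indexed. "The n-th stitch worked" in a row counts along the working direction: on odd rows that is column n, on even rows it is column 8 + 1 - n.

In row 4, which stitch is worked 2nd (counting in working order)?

== STITCH ==
P

Derivation:
For row 4: chart row = ((4-1) mod 5) + 1 = 4; this is a WS (even) row.
Chart row 4 tiled across columns 1-8: K P YO K P YO K P
WS row: flip the tiled sequence (start at column 8) and apply K<->P; YO and K2TOG stay.
Row 4 as worked: K P YO K P YO K P
Stitch 2 in working order -> P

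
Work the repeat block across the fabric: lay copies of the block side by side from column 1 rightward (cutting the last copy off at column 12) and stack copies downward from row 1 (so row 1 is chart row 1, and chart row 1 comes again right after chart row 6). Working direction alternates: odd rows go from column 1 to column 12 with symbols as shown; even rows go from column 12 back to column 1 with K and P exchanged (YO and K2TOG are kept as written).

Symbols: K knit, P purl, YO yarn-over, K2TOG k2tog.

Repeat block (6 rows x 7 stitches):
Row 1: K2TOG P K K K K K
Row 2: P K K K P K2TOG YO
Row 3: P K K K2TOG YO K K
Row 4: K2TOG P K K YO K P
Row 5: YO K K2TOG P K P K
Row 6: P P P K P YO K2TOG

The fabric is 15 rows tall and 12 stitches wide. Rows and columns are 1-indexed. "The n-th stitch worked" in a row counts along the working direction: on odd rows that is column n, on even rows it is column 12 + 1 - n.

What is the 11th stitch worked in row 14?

== STITCH ==
P

Derivation:
For row 14: chart row = ((14-1) mod 6) + 1 = 2; this is a WS (even) row.
Chart row 2 tiled across columns 1-12: P K K K P K2TOG YO P K K K P
WS: work from column 12 back to column 1 (reverse the tiled row), swapping K<->P (YO and K2TOG unchanged).
Row 14 as worked: K P P P K YO K2TOG K P P P K
Stitch 11 in working order -> P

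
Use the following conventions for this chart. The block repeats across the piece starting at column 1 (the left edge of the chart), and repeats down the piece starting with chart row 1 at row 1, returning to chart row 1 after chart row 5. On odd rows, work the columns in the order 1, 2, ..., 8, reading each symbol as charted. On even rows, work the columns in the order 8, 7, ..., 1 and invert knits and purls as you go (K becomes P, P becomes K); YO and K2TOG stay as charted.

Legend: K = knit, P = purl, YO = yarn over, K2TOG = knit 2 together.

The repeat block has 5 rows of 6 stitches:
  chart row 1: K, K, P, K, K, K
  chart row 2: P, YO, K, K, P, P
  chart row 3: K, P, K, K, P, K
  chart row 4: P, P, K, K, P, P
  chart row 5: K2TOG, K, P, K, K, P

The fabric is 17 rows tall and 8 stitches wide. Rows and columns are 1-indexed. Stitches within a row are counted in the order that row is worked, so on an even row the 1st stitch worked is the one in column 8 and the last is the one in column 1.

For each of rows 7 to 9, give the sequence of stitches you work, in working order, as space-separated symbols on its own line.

Row 7: chart row 2, RS - tile across columns 1-8 and work as-is.
Row 8: chart row 3, WS - tiled (columns 1-8): K P K K P K K P; work from column 8 back to 1 with K<->P swapped.
Row 9: chart row 4, RS - tile across columns 1-8 and work as-is.

Result:
P YO K K P P P YO
K P P K P P K P
P P K K P P P P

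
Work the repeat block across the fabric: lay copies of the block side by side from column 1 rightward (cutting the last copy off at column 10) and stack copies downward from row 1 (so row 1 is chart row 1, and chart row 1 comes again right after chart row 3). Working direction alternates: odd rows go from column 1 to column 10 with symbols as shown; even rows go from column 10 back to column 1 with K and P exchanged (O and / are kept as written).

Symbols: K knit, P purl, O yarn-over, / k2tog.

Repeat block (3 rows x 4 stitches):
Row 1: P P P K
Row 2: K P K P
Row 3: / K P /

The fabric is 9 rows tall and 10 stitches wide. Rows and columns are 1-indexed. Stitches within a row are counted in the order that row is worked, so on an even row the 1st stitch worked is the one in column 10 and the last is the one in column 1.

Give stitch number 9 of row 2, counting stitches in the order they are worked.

Stitch:
K

Derivation:
Row 2: (2-1) mod 3 = 1, so use chart row 2. Even row -> WS.
Chart row 2 tiled across columns 1-10: K P K P K P K P K P
WS row: flip the tiled sequence (start at column 10) and apply K<->P; O and / stay.
Row 2 as worked: K P K P K P K P K P
Stitch 9 in working order -> K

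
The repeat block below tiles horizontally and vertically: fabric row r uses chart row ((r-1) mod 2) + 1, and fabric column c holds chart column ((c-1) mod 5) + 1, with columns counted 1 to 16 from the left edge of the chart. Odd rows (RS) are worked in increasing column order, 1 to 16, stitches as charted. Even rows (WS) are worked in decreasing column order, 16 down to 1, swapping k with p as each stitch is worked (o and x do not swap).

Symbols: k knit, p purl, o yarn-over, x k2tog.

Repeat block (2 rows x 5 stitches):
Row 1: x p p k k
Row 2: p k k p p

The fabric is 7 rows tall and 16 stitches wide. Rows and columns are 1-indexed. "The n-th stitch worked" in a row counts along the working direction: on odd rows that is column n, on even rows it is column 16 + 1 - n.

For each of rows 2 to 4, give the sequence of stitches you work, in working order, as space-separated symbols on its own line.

Row 2: chart row 2, WS - tiled (columns 1-16): p k k p p p k k p p p k k p p p; work from column 16 back to 1 with k<->p swapped.
Row 3: chart row 1, RS - tile across columns 1-16 and work as-is.
Row 4: chart row 2, WS - tiled (columns 1-16): p k k p p p k k p p p k k p p p; work from column 16 back to 1 with k<->p swapped.

== ROWS AS WORKED ==
k k k p p k k k p p k k k p p k
x p p k k x p p k k x p p k k x
k k k p p k k k p p k k k p p k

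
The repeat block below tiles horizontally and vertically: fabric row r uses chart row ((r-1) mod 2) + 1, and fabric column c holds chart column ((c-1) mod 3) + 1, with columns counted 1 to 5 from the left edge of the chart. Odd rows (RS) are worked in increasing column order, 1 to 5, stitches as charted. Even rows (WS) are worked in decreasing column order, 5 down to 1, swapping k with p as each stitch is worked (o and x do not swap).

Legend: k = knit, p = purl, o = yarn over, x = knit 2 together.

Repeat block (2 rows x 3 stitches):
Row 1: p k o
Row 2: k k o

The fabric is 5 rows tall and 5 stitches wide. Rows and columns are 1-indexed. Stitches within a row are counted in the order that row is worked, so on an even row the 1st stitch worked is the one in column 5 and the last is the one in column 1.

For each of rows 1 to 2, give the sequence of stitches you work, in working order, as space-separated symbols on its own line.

Row 1: chart row 1, RS - tile across columns 1-5 and work as-is.
Row 2: chart row 2, WS - tiled (columns 1-5): k k o k k; work from column 5 back to 1 with k<->p swapped.

Result:
p k o p k
p p o p p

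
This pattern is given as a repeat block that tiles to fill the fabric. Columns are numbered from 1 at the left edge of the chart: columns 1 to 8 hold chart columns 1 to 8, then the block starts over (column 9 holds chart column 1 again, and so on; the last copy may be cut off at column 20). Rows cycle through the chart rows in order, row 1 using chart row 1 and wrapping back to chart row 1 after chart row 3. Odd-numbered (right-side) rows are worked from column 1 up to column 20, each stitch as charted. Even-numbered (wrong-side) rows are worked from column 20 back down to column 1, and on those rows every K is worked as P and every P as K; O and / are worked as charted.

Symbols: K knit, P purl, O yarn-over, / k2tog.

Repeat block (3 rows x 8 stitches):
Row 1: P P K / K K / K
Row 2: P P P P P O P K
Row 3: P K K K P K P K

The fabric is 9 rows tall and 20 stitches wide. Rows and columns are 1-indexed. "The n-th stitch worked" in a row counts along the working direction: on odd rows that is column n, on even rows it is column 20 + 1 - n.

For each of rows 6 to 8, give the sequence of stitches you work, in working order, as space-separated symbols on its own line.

Rows as worked:
P P P K P K P K P P P K P K P K P P P K
P P K / K K / K P P K / K K / K P P K /
K K K K P K O K K K K K P K O K K K K K

Derivation:
Row 6: chart row 3, WS - tiled (columns 1-20): P K K K P K P K P K K K P K P K P K K K; work from column 20 back to 1 with K<->P swapped.
Row 7: chart row 1, RS - tile across columns 1-20 and work as-is.
Row 8: chart row 2, WS - tiled (columns 1-20): P P P P P O P K P P P P P O P K P P P P; work from column 20 back to 1 with K<->P swapped.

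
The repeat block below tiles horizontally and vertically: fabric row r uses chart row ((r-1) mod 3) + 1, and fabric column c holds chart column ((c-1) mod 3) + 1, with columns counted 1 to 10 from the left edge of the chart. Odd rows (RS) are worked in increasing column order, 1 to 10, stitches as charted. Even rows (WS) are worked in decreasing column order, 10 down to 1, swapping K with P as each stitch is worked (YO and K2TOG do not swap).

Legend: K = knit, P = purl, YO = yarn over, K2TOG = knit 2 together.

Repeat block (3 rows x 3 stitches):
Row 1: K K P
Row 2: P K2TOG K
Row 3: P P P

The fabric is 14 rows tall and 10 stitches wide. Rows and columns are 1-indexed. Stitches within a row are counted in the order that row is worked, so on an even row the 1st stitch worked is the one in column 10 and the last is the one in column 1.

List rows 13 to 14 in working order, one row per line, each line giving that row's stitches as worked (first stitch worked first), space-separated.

Rows as worked:
K K P K K P K K P K
K P K2TOG K P K2TOG K P K2TOG K

Derivation:
Row 13: chart row 1, RS - tile across columns 1-10 and work as-is.
Row 14: chart row 2, WS - tiled (columns 1-10): P K2TOG K P K2TOG K P K2TOG K P; work from column 10 back to 1 with K<->P swapped.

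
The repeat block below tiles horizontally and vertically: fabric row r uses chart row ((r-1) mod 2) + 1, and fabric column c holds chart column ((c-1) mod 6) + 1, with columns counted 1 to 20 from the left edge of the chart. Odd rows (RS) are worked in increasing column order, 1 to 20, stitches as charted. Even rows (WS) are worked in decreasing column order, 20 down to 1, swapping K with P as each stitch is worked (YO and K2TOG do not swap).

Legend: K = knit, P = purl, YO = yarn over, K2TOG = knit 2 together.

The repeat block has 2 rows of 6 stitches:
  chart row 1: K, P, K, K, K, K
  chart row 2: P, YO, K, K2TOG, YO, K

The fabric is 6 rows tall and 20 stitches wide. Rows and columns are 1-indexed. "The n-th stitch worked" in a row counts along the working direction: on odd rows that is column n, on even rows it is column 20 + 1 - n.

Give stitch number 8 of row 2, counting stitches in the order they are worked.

Row 2 uses chart row ((2-1) mod 2)+1 = 2. Row 2 is even, so WS.
Chart row 2 tiled across columns 1-20: P YO K K2TOG YO K P YO K K2TOG YO K P YO K K2TOG YO K P YO
Wrong side: read the tiled row from column 20 down to 1 and exchange K with P (leave YO, K2TOG).
Row 2 as worked: YO K P YO K2TOG P YO K P YO K2TOG P YO K P YO K2TOG P YO K
The 8th stitch worked is K.

== STITCH ==
K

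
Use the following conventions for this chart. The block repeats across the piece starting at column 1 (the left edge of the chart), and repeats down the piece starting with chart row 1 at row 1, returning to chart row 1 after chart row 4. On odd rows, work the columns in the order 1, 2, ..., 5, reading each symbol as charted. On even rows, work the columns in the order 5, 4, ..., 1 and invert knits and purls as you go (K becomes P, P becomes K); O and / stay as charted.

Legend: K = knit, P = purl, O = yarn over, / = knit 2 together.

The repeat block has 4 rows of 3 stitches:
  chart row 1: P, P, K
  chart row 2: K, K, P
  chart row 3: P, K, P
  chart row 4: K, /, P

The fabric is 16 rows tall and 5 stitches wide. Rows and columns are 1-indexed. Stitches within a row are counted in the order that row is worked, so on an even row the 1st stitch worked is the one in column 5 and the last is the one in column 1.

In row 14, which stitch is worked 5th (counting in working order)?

Stitch:
P

Derivation:
Row 14: (14-1) mod 4 = 1, so use chart row 2. Even row -> WS.
Chart row 2 tiled across columns 1-5: K K P K K
WS row: flip the tiled sequence (start at column 5) and apply K<->P; O and / stay.
Row 14 as worked: P P K P P
The 5th stitch worked is P.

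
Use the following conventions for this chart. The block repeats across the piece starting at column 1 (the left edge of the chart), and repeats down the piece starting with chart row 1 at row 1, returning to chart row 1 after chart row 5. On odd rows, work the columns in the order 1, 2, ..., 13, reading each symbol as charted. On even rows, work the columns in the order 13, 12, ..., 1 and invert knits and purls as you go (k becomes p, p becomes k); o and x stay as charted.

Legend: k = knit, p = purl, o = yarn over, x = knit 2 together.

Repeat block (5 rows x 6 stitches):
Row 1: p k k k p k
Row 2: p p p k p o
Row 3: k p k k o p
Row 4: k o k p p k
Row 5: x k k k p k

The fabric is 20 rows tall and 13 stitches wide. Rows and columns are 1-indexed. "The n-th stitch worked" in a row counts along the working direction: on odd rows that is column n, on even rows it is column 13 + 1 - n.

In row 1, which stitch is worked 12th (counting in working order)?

For row 1: chart row = ((1-1) mod 5) + 1 = 1; this is a RS (odd) row.
Chart row 1 tiled across columns 1-13: p k k k p k p k k k p k p
Right side: take the tiled row as-is (worked left to right from column 1).
Stitch 12 in working order -> k

Stitch:
k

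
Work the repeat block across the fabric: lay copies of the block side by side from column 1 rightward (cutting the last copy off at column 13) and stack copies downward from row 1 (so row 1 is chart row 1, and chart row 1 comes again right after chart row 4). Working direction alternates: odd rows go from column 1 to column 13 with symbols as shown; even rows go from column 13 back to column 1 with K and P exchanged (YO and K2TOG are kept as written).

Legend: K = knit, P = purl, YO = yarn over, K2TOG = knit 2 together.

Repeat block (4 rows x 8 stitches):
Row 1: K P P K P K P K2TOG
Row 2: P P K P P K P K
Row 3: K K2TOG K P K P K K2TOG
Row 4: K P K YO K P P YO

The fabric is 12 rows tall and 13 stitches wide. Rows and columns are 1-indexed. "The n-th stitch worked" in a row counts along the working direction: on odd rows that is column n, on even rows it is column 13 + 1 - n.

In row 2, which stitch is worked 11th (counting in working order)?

== STITCH ==
P

Derivation:
Row 2 uses chart row ((2-1) mod 4)+1 = 2. Row 2 is even, so WS.
Chart row 2 tiled across columns 1-13: P P K P P K P K P P K P P
WS: work from column 13 back to column 1 (reverse the tiled row), swapping K<->P (YO and K2TOG unchanged).
Row 2 as worked: K K P K K P K P K K P K K
The 11th stitch worked is P.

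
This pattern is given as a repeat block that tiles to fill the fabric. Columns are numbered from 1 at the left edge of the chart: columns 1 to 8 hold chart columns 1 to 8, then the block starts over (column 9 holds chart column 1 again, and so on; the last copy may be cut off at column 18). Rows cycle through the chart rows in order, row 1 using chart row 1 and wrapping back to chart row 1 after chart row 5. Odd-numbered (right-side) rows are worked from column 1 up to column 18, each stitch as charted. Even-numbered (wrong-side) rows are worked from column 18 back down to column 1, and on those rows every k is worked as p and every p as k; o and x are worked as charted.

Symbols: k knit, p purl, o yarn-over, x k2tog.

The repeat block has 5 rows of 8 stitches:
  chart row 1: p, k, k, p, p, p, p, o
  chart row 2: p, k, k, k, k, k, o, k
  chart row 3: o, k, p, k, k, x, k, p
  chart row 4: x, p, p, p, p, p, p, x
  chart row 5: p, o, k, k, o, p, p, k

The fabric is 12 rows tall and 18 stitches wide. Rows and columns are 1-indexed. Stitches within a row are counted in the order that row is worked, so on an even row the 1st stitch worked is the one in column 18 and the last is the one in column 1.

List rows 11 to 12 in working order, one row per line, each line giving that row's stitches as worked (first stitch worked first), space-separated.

Row 11: chart row 1, RS - tile across columns 1-18 and work as-is.
Row 12: chart row 2, WS - tiled (columns 1-18): p k k k k k o k p k k k k k o k p k; work from column 18 back to 1 with k<->p swapped.

Rows as worked:
p k k p p p p o p k k p p p p o p k
p k p o p p p p p k p o p p p p p k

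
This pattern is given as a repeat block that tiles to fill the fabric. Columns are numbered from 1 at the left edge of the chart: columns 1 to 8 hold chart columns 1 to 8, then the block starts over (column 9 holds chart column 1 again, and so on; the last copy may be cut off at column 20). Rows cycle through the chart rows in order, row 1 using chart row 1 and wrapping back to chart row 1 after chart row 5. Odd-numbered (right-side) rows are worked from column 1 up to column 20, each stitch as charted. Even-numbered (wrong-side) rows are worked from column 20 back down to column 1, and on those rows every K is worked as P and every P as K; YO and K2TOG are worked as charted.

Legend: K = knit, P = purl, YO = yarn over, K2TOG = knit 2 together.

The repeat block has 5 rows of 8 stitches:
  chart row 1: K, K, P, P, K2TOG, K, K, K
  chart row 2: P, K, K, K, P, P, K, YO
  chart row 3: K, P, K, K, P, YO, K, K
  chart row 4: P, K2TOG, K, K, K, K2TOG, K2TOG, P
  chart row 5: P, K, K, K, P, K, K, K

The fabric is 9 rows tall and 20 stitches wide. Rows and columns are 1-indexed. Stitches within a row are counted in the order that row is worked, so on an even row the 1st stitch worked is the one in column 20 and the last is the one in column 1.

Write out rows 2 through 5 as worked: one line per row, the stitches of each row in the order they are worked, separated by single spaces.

Row 2: chart row 2, WS - tiled (columns 1-20): P K K K P P K YO P K K K P P K YO P K K K; work from column 20 back to 1 with K<->P swapped.
Row 3: chart row 3, RS - tile across columns 1-20 and work as-is.
Row 4: chart row 4, WS - tiled (columns 1-20): P K2TOG K K K K2TOG K2TOG P P K2TOG K K K K2TOG K2TOG P P K2TOG K K; work from column 20 back to 1 with K<->P swapped.
Row 5: chart row 5, RS - tile across columns 1-20 and work as-is.

== ROWS AS WORKED ==
P P P K YO P K K P P P K YO P K K P P P K
K P K K P YO K K K P K K P YO K K K P K K
P P K2TOG K K K2TOG K2TOG P P P K2TOG K K K2TOG K2TOG P P P K2TOG K
P K K K P K K K P K K K P K K K P K K K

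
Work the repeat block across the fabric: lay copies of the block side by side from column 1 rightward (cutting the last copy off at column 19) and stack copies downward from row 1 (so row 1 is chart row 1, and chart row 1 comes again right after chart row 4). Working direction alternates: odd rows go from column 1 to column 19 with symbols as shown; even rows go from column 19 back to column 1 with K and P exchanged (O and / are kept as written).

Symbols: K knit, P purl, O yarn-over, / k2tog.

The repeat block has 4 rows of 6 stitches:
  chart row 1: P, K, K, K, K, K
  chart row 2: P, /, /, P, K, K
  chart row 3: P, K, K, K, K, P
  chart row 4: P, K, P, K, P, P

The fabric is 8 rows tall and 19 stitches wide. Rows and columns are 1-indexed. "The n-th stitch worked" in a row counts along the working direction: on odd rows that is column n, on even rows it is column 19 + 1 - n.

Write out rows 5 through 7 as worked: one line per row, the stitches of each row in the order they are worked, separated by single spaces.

Row 5: chart row 1, RS - tile across columns 1-19 and work as-is.
Row 6: chart row 2, WS - tiled (columns 1-19): P / / P K K P / / P K K P / / P K K P; work from column 19 back to 1 with K<->P swapped.
Row 7: chart row 3, RS - tile across columns 1-19 and work as-is.

Rows as worked:
P K K K K K P K K K K K P K K K K K P
K P P K / / K P P K / / K P P K / / K
P K K K K P P K K K K P P K K K K P P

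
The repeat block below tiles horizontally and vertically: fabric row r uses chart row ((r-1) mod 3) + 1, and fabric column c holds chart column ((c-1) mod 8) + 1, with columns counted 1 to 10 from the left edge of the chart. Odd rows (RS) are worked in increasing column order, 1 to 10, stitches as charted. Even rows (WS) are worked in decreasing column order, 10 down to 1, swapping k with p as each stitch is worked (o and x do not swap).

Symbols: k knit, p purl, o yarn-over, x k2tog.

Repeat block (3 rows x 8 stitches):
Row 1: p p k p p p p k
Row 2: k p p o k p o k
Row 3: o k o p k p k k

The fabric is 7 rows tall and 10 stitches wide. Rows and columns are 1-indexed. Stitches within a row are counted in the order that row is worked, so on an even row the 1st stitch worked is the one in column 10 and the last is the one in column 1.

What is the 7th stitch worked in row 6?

Stitch:
k

Derivation:
Row 6 uses chart row ((6-1) mod 3)+1 = 3. Row 6 is even, so WS.
Chart row 3 tiled across columns 1-10: o k o p k p k k o k
WS: work from column 10 back to column 1 (reverse the tiled row), swapping k<->p (o and x unchanged).
Row 6 as worked: p o p p k p k o p o
The 7th stitch worked is k.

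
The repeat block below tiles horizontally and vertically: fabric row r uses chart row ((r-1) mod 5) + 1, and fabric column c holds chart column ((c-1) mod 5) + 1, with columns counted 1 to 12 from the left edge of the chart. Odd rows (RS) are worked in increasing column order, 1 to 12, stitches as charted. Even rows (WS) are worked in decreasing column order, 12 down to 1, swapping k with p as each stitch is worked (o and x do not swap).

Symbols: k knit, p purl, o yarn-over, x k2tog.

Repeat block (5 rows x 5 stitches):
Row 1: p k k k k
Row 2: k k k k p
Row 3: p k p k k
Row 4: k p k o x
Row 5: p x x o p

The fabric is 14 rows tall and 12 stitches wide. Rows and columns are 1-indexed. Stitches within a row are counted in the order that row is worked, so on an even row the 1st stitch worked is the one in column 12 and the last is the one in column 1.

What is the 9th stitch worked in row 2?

Row 2: (2-1) mod 5 = 1, so use chart row 2. Even row -> WS.
Chart row 2 tiled across columns 1-12: k k k k p k k k k p k k
WS row: flip the tiled sequence (start at column 12) and apply k<->p; o and x stay.
Row 2 as worked: p p k p p p p k p p p p
Counting 9 along the worked row gives p.

Stitch:
p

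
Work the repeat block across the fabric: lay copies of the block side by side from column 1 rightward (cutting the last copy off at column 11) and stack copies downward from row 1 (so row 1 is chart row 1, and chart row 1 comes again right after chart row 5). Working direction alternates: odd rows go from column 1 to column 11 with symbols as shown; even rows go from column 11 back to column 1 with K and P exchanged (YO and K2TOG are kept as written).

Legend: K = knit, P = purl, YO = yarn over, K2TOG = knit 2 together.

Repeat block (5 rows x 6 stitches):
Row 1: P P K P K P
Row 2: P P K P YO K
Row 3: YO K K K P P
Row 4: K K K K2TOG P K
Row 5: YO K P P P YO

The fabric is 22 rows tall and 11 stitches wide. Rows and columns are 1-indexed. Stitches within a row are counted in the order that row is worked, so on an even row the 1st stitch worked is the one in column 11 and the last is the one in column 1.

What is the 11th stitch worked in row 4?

Result:
P

Derivation:
Row 4 uses chart row ((4-1) mod 5)+1 = 4. Row 4 is even, so WS.
Chart row 4 tiled across columns 1-11: K K K K2TOG P K K K K K2TOG P
WS: work from column 11 back to column 1 (reverse the tiled row), swapping K<->P (YO and K2TOG unchanged).
Row 4 as worked: K K2TOG P P P P K K2TOG P P P
Stitch 11 in working order -> P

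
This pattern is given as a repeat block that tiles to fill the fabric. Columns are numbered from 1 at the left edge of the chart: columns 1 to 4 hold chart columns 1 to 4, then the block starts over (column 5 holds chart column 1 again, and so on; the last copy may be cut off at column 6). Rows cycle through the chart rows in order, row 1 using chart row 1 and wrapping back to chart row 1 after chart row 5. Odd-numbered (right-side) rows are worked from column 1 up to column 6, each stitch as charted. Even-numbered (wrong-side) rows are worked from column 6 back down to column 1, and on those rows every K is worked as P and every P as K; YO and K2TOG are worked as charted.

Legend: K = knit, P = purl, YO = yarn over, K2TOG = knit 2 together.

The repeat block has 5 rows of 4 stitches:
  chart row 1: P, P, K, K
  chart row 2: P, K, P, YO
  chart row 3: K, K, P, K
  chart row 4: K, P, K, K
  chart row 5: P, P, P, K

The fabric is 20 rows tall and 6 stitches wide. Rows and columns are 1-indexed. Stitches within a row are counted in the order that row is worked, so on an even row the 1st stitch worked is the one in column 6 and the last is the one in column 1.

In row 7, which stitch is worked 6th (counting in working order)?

Stitch:
K

Derivation:
Row 7 uses chart row ((7-1) mod 5)+1 = 2. Row 7 is odd, so RS.
Chart row 2 tiled across columns 1-6: P K P YO P K
Right side: take the tiled row as-is (worked left to right from column 1).
Stitch 6 in working order -> K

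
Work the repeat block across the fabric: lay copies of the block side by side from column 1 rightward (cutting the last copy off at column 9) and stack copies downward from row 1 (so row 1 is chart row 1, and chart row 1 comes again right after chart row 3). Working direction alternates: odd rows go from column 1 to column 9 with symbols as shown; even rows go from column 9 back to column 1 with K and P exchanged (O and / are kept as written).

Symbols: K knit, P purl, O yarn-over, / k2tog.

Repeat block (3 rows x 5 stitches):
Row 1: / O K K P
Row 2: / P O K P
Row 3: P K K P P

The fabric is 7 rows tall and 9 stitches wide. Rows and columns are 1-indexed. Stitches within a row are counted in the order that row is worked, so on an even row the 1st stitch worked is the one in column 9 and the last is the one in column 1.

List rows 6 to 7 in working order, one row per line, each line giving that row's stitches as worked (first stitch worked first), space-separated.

Row 6: chart row 3, WS - tiled (columns 1-9): P K K P P P K K P; work from column 9 back to 1 with K<->P swapped.
Row 7: chart row 1, RS - tile across columns 1-9 and work as-is.

Rows as worked:
K P P K K K P P K
/ O K K P / O K K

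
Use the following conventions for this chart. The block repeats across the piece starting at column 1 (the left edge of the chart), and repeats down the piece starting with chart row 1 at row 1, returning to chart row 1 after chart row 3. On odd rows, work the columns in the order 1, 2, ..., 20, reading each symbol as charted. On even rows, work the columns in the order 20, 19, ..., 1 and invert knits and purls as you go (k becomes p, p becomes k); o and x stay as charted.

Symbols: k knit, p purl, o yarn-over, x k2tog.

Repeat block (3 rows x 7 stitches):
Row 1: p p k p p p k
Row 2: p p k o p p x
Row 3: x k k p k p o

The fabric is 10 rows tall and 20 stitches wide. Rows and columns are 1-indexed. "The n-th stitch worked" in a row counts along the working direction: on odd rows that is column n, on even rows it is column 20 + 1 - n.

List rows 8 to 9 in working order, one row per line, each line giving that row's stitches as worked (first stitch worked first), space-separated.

Rows as worked:
k k o p k k x k k o p k k x k k o p k k
x k k p k p o x k k p k p o x k k p k p

Derivation:
Row 8: chart row 2, WS - tiled (columns 1-20): p p k o p p x p p k o p p x p p k o p p; work from column 20 back to 1 with k<->p swapped.
Row 9: chart row 3, RS - tile across columns 1-20 and work as-is.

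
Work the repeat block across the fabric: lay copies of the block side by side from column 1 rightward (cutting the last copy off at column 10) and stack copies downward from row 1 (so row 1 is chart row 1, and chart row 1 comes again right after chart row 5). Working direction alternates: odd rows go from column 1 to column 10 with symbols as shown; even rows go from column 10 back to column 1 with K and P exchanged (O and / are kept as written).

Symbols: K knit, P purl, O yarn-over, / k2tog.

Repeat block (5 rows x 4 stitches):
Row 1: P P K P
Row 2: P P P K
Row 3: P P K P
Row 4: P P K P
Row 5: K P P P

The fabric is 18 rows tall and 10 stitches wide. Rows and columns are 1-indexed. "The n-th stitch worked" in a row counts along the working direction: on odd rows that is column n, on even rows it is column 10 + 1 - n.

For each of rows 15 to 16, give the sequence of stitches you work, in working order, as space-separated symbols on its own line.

Result:
K P P P K P P P K P
K K K P K K K P K K

Derivation:
Row 15: chart row 5, RS - tile across columns 1-10 and work as-is.
Row 16: chart row 1, WS - tiled (columns 1-10): P P K P P P K P P P; work from column 10 back to 1 with K<->P swapped.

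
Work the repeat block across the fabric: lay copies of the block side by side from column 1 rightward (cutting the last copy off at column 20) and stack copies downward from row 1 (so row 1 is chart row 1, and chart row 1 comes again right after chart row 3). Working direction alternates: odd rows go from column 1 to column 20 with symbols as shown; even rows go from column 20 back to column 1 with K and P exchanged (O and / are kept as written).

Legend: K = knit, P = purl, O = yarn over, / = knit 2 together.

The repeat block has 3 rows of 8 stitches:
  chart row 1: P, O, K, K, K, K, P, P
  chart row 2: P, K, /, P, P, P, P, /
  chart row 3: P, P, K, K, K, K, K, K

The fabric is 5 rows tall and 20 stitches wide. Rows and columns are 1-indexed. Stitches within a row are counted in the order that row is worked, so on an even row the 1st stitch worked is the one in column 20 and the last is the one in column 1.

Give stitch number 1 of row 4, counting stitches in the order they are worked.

For row 4: chart row = ((4-1) mod 3) + 1 = 1; this is a WS (even) row.
Chart row 1 tiled across columns 1-20: P O K K K K P P P O K K K K P P P O K K
WS row: flip the tiled sequence (start at column 20) and apply K<->P; O and / stay.
Row 4 as worked: P P O K K K P P P P O K K K P P P P O K
Counting 1 along the worked row gives P.

Result:
P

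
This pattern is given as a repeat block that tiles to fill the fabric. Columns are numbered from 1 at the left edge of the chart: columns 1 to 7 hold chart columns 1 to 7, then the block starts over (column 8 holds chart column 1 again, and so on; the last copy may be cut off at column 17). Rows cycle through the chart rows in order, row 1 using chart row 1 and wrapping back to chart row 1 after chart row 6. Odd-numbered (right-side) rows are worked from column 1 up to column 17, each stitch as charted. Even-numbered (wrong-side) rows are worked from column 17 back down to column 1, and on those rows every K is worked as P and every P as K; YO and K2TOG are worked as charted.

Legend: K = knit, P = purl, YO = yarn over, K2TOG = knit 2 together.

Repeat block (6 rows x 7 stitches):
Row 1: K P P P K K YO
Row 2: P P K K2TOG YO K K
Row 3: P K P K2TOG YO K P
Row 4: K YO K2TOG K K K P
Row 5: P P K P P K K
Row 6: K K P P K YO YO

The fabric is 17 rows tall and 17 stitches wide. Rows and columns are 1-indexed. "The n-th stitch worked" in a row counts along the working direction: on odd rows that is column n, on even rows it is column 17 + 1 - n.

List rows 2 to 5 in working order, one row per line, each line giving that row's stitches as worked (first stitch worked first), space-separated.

Row 2: chart row 2, WS - tiled (columns 1-17): P P K K2TOG YO K K P P K K2TOG YO K K P P K; work from column 17 back to 1 with K<->P swapped.
Row 3: chart row 3, RS - tile across columns 1-17 and work as-is.
Row 4: chart row 4, WS - tiled (columns 1-17): K YO K2TOG K K K P K YO K2TOG K K K P K YO K2TOG; work from column 17 back to 1 with K<->P swapped.
Row 5: chart row 5, RS - tile across columns 1-17 and work as-is.

Result:
P K K P P YO K2TOG P K K P P YO K2TOG P K K
P K P K2TOG YO K P P K P K2TOG YO K P P K P
K2TOG YO P K P P P K2TOG YO P K P P P K2TOG YO P
P P K P P K K P P K P P K K P P K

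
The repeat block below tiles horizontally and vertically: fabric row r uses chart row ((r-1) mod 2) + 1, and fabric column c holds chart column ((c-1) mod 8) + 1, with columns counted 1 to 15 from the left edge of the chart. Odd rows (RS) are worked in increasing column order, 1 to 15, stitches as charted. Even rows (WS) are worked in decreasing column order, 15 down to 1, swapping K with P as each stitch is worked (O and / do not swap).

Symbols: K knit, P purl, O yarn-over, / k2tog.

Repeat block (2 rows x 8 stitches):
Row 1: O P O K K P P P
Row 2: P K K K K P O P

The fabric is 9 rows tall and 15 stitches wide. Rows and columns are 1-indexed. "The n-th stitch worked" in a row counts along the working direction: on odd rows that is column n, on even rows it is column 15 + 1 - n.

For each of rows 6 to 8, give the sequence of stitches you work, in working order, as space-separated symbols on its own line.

Row 6: chart row 2, WS - tiled (columns 1-15): P K K K K P O P P K K K K P O; work from column 15 back to 1 with K<->P swapped.
Row 7: chart row 1, RS - tile across columns 1-15 and work as-is.
Row 8: chart row 2, WS - tiled (columns 1-15): P K K K K P O P P K K K K P O; work from column 15 back to 1 with K<->P swapped.

Result:
O K P P P P K K O K P P P P K
O P O K K P P P O P O K K P P
O K P P P P K K O K P P P P K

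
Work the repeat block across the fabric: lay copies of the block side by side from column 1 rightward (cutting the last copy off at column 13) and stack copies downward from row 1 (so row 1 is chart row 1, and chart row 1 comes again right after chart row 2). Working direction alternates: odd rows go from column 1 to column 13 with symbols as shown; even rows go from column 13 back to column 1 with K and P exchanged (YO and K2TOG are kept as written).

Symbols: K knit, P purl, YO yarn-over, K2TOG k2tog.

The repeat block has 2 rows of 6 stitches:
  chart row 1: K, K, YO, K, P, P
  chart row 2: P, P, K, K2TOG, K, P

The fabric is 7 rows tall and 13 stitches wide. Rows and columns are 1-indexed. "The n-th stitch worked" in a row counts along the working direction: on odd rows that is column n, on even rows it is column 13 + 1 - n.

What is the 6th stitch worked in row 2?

== STITCH ==
K

Derivation:
Row 2: (2-1) mod 2 = 1, so use chart row 2. Even row -> WS.
Chart row 2 tiled across columns 1-13: P P K K2TOG K P P P K K2TOG K P P
Wrong side: read the tiled row from column 13 down to 1 and exchange K with P (leave YO, K2TOG).
Row 2 as worked: K K P K2TOG P K K K P K2TOG P K K
Stitch 6 in working order -> K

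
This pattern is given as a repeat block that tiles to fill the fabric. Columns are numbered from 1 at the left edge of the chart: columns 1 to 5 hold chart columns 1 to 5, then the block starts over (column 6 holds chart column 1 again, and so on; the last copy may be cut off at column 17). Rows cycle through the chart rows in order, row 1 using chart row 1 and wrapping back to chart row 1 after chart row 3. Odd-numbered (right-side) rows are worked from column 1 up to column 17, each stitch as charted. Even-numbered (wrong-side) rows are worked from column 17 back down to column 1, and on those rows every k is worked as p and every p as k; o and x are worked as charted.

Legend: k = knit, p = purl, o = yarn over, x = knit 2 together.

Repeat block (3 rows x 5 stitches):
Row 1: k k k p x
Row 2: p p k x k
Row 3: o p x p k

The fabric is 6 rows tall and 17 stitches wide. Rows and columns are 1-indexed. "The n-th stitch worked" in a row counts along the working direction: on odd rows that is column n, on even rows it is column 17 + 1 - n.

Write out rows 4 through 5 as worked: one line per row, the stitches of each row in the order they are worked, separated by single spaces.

== ROWS AS WORKED ==
p p x k p p p x k p p p x k p p p
p p k x k p p k x k p p k x k p p

Derivation:
Row 4: chart row 1, WS - tiled (columns 1-17): k k k p x k k k p x k k k p x k k; work from column 17 back to 1 with k<->p swapped.
Row 5: chart row 2, RS - tile across columns 1-17 and work as-is.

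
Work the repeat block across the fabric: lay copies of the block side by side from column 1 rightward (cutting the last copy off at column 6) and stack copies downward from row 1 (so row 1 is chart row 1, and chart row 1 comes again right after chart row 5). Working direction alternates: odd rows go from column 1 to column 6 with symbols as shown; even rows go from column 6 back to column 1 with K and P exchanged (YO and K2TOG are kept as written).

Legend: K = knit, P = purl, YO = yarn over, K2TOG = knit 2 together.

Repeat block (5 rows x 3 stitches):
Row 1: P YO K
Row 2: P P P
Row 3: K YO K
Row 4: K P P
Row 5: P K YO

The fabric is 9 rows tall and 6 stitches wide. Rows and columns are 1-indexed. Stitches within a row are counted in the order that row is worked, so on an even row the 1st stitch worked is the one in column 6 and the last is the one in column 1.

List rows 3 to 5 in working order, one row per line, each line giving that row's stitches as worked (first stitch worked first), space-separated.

Row 3: chart row 3, RS - tile across columns 1-6 and work as-is.
Row 4: chart row 4, WS - tiled (columns 1-6): K P P K P P; work from column 6 back to 1 with K<->P swapped.
Row 5: chart row 5, RS - tile across columns 1-6 and work as-is.

Rows as worked:
K YO K K YO K
K K P K K P
P K YO P K YO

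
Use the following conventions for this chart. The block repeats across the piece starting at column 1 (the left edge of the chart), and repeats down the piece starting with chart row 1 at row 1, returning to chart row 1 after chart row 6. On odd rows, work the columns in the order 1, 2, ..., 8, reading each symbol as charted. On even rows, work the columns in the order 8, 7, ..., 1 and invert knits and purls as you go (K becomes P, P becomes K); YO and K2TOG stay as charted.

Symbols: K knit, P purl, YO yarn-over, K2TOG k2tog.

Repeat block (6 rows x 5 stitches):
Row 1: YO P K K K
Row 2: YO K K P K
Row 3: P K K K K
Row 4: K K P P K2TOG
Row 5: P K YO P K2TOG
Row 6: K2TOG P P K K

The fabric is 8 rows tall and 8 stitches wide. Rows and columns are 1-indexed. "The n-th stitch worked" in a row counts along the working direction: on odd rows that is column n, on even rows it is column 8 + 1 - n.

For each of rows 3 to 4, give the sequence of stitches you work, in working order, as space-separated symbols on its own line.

Row 3: chart row 3, RS - tile across columns 1-8 and work as-is.
Row 4: chart row 4, WS - tiled (columns 1-8): K K P P K2TOG K K P; work from column 8 back to 1 with K<->P swapped.

Result:
P K K K K P K K
K P P K2TOG K K P P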